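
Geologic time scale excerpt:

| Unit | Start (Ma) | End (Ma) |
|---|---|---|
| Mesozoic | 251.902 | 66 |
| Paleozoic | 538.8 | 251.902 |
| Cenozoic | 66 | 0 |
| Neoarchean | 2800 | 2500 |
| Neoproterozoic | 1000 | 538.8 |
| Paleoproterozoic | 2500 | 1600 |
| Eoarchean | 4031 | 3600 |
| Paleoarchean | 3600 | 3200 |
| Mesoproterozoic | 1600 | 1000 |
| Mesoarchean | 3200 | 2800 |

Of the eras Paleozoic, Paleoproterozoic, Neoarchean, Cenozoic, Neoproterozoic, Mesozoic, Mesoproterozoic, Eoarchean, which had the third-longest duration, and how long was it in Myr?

Neoproterozoic, 461.2 million years

Durations: Paleozoic 286.898; Paleoproterozoic 900; Neoarchean 300; Cenozoic 66; Neoproterozoic 461.2; Mesozoic 185.902; Mesoproterozoic 600; Eoarchean 431 Myr.
Sorted longest-first: Paleoproterozoic (900), Mesoproterozoic (600), Neoproterozoic (461.2), Eoarchean (431), Neoarchean (300), Paleozoic (286.898), Mesozoic (185.902), Cenozoic (66).
The third longest is Neoproterozoic at 461.2 Myr.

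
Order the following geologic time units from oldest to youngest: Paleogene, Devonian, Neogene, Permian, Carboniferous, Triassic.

Group by era (each group listed oldest first) — Paleozoic: Devonian, Carboniferous, Permian; Mesozoic: Triassic; Cenozoic: Paleogene, Neogene. The eras run Paleozoic → Mesozoic → Cenozoic. Concatenating the groups in that era order gives oldest to youngest directly.

Devonian, Carboniferous, Permian, Triassic, Paleogene, Neogene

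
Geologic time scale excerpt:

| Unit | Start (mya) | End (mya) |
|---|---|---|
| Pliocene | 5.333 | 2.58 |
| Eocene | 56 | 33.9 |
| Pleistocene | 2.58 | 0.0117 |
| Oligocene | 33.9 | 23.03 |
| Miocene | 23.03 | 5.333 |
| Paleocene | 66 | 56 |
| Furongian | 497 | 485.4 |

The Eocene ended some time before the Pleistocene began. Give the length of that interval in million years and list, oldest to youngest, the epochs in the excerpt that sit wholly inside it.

31.32 million years; Oligocene, Miocene, Pliocene

The Eocene closes at 33.9 Ma and the Pleistocene opens at 2.58 Ma, so the interval is 33.9 − 2.58 = 31.32 Myr.
An epoch fits inside if it starts at or after 33.9 Ma and ends at or before 2.58 Ma; oldest first that gives Oligocene, Miocene, Pliocene.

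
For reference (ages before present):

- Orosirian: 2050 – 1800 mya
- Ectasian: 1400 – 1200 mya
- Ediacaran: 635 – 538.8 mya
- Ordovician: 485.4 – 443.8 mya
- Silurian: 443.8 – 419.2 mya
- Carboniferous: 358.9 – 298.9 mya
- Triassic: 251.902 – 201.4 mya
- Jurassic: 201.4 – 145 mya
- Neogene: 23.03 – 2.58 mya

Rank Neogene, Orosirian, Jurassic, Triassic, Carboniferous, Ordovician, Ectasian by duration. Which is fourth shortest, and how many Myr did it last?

Start − end for each: Neogene 23.03 − 2.58 = 20.45; Orosirian 2050 − 1800 = 250; Jurassic 201.4 − 145 = 56.4; Triassic 251.902 − 201.4 = 50.502; Carboniferous 358.9 − 298.9 = 60; Ordovician 485.4 − 443.8 = 41.6; Ectasian 1400 − 1200 = 200.
Ranking these from shortest: Neogene < Ordovician < Triassic < Jurassic < Carboniferous < Ectasian < Orosirian.
Position 4 in that ranking is Jurassic, which lasted 56.4 Myr.

Jurassic, 56.4 million years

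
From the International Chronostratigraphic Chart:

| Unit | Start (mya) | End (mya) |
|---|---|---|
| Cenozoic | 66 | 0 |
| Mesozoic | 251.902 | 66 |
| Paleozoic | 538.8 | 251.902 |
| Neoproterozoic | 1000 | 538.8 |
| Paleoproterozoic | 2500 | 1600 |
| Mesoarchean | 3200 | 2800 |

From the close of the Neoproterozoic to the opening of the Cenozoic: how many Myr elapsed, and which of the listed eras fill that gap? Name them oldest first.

472.8 million years; Paleozoic, Mesozoic

End of Neoproterozoic = 538.8 Ma; start of Cenozoic = 66 Ma.
Gap = 538.8 − 66 = 472.8 Myr.
Eras wholly inside 538.8–66 Ma: Paleozoic (538.8–251.902), Mesozoic (251.902–66).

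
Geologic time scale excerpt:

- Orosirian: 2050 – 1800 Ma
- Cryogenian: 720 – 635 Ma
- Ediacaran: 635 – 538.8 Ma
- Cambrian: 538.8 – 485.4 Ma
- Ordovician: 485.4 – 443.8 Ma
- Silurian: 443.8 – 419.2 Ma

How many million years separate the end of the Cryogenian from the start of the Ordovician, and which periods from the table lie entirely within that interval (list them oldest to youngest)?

149.6 million years; Ediacaran, Cambrian

End of Cryogenian = 635 Ma; start of Ordovician = 485.4 Ma.
Gap = 635 − 485.4 = 149.6 Myr.
Periods wholly inside 635–485.4 Ma: Ediacaran (635–538.8), Cambrian (538.8–485.4).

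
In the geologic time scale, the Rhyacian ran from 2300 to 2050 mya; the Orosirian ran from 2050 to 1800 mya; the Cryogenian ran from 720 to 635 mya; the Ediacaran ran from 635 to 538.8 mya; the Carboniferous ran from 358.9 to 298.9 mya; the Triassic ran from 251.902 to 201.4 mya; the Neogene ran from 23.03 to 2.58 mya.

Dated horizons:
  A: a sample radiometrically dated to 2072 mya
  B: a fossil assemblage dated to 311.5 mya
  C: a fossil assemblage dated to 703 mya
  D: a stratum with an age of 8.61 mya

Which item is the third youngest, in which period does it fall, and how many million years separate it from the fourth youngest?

C, in the Cryogenian; 1369 million years to A

Smaller Ma means younger, so youngest first: D 8.61 < B 311.5 < C 703 < A 2072.
Counting 3 along gives C (703 Ma); the excerpt puts that inside the Cryogenian, 720–635 Ma.
Next in line is A (2072 Ma), and 2072 − 703 = 1369 Myr.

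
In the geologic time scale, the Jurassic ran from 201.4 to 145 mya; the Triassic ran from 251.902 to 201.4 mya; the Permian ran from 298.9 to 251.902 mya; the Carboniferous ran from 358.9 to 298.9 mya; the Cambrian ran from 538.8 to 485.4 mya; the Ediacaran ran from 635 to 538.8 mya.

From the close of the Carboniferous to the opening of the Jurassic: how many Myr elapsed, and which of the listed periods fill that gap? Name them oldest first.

97.5 million years; Permian, Triassic

The Carboniferous closes at 298.9 Ma and the Jurassic opens at 201.4 Ma, so the interval is 298.9 − 201.4 = 97.5 Myr.
A period fits inside if it starts at or after 298.9 Ma and ends at or before 201.4 Ma; oldest first that gives Permian, Triassic.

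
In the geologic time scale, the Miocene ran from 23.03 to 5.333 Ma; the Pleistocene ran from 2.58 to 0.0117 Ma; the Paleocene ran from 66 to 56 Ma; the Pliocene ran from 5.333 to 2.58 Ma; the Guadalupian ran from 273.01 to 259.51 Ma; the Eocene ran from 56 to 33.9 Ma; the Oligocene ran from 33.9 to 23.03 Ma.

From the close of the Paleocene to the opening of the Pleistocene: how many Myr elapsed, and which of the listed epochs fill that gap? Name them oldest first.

End of Paleocene = 56 Ma; start of Pleistocene = 2.58 Ma.
Gap = 56 − 2.58 = 53.42 Myr.
Epochs wholly inside 56–2.58 Ma: Eocene (56–33.9), Oligocene (33.9–23.03), Miocene (23.03–5.333), Pliocene (5.333–2.58).

53.42 million years; Eocene, Oligocene, Miocene, Pliocene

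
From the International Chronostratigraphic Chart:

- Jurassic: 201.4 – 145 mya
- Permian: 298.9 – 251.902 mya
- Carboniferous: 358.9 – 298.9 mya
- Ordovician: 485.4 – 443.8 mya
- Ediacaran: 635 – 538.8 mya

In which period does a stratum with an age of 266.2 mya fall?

266.2 Ma lies between 298.9 and 251.902 Ma, so it falls in the Permian.

Permian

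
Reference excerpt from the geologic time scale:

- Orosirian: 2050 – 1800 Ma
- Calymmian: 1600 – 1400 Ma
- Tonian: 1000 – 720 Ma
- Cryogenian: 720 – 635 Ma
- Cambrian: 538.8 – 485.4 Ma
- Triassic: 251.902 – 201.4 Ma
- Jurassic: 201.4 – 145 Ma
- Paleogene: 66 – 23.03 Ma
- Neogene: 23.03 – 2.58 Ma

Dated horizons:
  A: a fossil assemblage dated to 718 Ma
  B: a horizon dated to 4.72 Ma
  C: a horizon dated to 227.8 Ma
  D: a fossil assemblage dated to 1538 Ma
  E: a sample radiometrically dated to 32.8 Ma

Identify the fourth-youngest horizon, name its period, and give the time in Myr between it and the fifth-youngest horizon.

A, in the Cryogenian; 820 million years to D

Smaller Ma means younger, so youngest first: B 4.72 < E 32.8 < C 227.8 < A 718 < D 1538.
Counting 4 along gives A (718 Ma); the excerpt puts that inside the Cryogenian, 720–635 Ma.
Next in line is D (1538 Ma), and 1538 − 718 = 820 Myr.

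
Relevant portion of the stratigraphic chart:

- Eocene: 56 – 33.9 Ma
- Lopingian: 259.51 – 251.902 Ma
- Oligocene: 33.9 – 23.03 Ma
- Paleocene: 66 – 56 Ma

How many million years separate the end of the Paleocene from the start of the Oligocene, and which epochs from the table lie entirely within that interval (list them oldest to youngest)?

End of Paleocene = 56 Ma; start of Oligocene = 33.9 Ma.
Gap = 56 − 33.9 = 22.1 Myr.
Epochs wholly inside 56–33.9 Ma: Eocene (56–33.9).

22.1 million years; Eocene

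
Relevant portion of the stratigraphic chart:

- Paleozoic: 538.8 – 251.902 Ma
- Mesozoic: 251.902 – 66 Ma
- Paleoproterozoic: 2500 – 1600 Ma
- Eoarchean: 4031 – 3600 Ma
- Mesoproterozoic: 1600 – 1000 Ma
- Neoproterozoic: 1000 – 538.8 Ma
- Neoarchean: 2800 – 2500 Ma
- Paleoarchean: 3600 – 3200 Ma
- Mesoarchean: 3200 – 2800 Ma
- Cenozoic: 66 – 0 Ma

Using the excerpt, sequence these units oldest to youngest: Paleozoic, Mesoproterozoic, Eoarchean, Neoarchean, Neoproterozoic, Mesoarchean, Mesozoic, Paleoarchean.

Eoarchean, Paleoarchean, Mesoarchean, Neoarchean, Mesoproterozoic, Neoproterozoic, Paleozoic, Mesozoic

The oldest of these is Eoarchean (starts 4031 Ma) and the youngest is Mesozoic (ends 66 Ma).
In between, by decreasing start age: Paleoarchean (3600), Mesoarchean (3200), Neoarchean (2800), Mesoproterozoic (1600), Neoproterozoic (1000), Paleozoic (538.8).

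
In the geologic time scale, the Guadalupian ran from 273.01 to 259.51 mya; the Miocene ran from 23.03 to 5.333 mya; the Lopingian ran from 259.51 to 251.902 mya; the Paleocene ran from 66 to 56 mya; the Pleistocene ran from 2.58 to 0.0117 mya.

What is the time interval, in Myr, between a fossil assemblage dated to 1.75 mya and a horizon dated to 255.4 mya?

255.4 − 1.75 = 253.65 million years.

253.65 million years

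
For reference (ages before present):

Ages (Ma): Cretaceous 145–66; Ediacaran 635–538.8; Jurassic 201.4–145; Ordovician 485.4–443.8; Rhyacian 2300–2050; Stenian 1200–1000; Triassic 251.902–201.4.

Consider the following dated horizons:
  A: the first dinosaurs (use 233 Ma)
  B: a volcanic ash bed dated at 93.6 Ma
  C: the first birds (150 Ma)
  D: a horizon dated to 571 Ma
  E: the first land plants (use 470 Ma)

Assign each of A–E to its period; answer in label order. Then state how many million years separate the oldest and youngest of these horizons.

A — Triassic; B — Cretaceous; C — Jurassic; D — Ediacaran; E — Ordovician; span 477.4 million years

Match each age against the start–end ranges in the excerpt: A = 233 Ma → Triassic (251.902–201.4); B = 93.6 Ma → Cretaceous (145–66); C = 150 Ma → Jurassic (201.4–145); D = 571 Ma → Ediacaran (635–538.8); E = 470 Ma → Ordovician (485.4–443.8).
The largest age is 571 Ma and the smallest is 93.6 Ma; their difference is 477.4 Myr.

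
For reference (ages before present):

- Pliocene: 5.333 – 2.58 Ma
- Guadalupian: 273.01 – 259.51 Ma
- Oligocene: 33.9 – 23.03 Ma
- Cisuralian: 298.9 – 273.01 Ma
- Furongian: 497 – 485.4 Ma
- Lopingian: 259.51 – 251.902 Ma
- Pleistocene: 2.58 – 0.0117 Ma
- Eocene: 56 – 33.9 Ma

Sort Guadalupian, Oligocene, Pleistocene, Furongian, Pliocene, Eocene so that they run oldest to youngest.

Furongian, Guadalupian, Eocene, Oligocene, Pliocene, Pleistocene

Read off each span (Ma): Guadalupian 273.01–259.51; Oligocene 33.9–23.03; Pleistocene 2.58–0.0117; Furongian 497–485.4; Pliocene 5.333–2.58; Eocene 56–33.9.
Larger Ma is older, so oldest→youngest is Furongian, Guadalupian, Eocene, Oligocene, Pliocene, Pleistocene.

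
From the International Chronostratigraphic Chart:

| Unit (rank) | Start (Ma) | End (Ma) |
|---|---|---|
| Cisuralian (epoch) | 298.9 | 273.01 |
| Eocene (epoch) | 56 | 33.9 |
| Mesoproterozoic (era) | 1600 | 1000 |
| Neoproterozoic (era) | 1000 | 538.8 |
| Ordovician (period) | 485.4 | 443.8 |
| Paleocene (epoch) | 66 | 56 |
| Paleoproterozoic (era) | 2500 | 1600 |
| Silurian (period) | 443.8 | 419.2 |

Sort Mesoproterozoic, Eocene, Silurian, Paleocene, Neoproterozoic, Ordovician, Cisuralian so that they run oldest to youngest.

The oldest of these is Mesoproterozoic (starts 1600 Ma) and the youngest is Eocene (ends 33.9 Ma).
In between, by decreasing start age: Neoproterozoic (1000), Ordovician (485.4), Silurian (443.8), Cisuralian (298.9), Paleocene (66).

Mesoproterozoic → Neoproterozoic → Ordovician → Silurian → Cisuralian → Paleocene → Eocene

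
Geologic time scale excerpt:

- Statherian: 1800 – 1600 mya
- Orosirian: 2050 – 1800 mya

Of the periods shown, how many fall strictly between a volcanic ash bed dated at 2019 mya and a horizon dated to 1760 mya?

Checking each listed span, none has both start < 2019 Ma and end > 1760 Ma — every period straddles one of the two dates or lies outside them — so the count is 0.

0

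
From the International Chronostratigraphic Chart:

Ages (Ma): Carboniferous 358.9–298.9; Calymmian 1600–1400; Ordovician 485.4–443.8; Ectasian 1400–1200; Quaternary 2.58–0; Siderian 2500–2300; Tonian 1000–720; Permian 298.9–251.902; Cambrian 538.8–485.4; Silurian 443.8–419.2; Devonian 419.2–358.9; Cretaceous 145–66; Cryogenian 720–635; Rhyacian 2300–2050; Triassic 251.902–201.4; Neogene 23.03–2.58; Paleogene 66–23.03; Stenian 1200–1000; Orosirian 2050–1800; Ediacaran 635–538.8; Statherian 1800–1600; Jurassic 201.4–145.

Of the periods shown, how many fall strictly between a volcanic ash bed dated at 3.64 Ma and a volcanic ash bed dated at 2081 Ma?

18

2081 Ma sits inside the Rhyacian (2300–2050) and 3.64 Ma inside the Neogene (23.03–2.58); neither of those is wholly between the two dates.
The listed periods lying completely between them are Orosirian, Statherian, Calymmian, Ectasian, Stenian, Tonian, Cryogenian, Ediacaran, Cambrian, Ordovician, Silurian, Devonian, Carboniferous, Permian, Triassic, Jurassic, Cretaceous, Paleogene — 18 in all.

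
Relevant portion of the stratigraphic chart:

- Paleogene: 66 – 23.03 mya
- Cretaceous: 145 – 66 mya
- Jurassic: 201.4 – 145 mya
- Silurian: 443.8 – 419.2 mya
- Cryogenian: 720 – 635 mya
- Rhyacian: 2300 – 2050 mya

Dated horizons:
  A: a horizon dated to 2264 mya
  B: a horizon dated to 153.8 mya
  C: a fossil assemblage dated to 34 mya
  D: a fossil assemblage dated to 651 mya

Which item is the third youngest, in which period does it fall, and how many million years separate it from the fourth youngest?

Sorted youngest-first by Ma: C (34), B (153.8), D (651), A (2264).
The third youngest is D at 651 Ma, which lies in 720–635 Ma: the Cryogenian.
The fourth youngest is A at 2264 Ma; separation = |651 − 2264| = 1613 Myr.

D, in the Cryogenian; 1613 million years to A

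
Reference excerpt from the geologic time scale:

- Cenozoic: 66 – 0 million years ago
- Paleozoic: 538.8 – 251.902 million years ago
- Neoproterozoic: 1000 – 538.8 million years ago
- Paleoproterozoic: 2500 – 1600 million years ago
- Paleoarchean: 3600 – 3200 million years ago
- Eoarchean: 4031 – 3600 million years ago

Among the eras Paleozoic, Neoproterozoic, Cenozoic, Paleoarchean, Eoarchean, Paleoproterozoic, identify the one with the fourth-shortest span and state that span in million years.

Eoarchean, 431 million years

Durations: Paleozoic 286.898; Neoproterozoic 461.2; Cenozoic 66; Paleoarchean 400; Eoarchean 431; Paleoproterozoic 900 Myr.
Sorted shortest-first: Cenozoic (66), Paleozoic (286.898), Paleoarchean (400), Eoarchean (431), Neoproterozoic (461.2), Paleoproterozoic (900).
The fourth shortest is Eoarchean at 431 Myr.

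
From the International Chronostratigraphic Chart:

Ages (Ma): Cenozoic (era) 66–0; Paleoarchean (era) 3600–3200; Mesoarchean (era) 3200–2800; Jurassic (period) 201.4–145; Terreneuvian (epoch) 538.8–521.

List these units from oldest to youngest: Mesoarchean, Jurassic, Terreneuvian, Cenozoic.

The oldest of these is Mesoarchean (starts 3200 Ma) and the youngest is Cenozoic (ends 0 Ma).
In between, by decreasing start age: Terreneuvian (538.8), Jurassic (201.4).

Mesoarchean, Terreneuvian, Jurassic, Cenozoic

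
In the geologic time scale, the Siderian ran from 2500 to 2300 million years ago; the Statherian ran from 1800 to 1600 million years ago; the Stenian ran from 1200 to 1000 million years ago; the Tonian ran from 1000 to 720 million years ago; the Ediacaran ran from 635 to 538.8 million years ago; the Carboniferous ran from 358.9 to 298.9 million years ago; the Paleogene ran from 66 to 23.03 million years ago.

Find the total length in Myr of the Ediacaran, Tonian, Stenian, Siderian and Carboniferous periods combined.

Each duration: Ediacaran = 96.2; Tonian = 280; Stenian = 200; Siderian = 200; Carboniferous = 60.
Sum: 96.2 + 280 + 200 + 200 + 60 = 836.2 Myr.

836.2 million years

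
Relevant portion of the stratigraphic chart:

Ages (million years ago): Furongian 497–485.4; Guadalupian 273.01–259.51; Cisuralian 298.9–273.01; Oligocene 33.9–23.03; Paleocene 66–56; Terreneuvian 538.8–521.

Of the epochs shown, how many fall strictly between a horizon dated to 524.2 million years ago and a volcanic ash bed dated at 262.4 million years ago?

524.2 Ma sits inside the Terreneuvian (538.8–521) and 262.4 Ma inside the Guadalupian (273.01–259.51); neither of those is wholly between the two dates.
The listed epochs lying completely between them are Furongian, Cisuralian — 2 in all.

2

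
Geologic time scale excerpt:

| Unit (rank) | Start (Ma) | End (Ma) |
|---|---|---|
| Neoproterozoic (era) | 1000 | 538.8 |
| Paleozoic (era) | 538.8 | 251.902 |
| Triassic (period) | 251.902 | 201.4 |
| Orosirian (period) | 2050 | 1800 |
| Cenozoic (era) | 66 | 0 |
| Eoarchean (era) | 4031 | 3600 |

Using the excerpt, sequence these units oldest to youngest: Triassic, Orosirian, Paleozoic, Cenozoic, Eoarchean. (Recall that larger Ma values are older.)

Sorting by start age (descending Ma, since larger Ma = older): Eoarchean start 4031, Orosirian start 2050, Paleozoic start 538.8, Triassic start 251.902, Cenozoic start 66.

Eoarchean, Orosirian, Paleozoic, Triassic, Cenozoic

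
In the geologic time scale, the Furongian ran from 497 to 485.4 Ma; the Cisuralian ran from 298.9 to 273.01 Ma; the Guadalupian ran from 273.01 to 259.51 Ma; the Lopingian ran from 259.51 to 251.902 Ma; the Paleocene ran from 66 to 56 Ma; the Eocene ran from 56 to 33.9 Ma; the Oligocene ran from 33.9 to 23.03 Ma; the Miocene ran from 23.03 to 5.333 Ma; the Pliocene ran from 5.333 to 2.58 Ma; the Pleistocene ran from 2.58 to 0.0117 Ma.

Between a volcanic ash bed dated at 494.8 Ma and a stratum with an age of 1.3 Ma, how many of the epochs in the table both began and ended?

The older date is 494.8 Ma and the younger is 1.3 Ma.
Epochs with start < 494.8 and end > 1.3 Ma: Cisuralian (298.9–273.01), Guadalupian (273.01–259.51), Lopingian (259.51–251.902), Paleocene (66–56), Eocene (56–33.9), Oligocene (33.9–23.03), Miocene (23.03–5.333), Pliocene (5.333–2.58).
That is 8 complete epochs.

8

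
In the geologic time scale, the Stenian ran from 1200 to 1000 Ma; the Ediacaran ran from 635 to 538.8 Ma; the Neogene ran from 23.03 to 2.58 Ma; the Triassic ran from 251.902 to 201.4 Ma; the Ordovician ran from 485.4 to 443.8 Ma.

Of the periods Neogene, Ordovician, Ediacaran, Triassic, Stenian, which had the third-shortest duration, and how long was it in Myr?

Durations: Neogene 20.45; Ordovician 41.6; Ediacaran 96.2; Triassic 50.502; Stenian 200 Myr.
Sorted shortest-first: Neogene (20.45), Ordovician (41.6), Triassic (50.502), Ediacaran (96.2), Stenian (200).
The third shortest is Triassic at 50.502 Myr.

Triassic, 50.502 million years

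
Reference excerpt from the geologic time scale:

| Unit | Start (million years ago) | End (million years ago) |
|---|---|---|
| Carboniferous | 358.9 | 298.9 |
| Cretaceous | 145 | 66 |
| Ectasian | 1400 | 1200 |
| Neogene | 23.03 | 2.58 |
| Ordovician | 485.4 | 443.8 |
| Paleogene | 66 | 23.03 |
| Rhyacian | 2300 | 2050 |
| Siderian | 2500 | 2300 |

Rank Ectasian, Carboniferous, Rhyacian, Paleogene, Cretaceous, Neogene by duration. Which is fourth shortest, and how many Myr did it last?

Durations: Ectasian 200; Carboniferous 60; Rhyacian 250; Paleogene 42.97; Cretaceous 79; Neogene 20.45 Myr.
Sorted shortest-first: Neogene (20.45), Paleogene (42.97), Carboniferous (60), Cretaceous (79), Ectasian (200), Rhyacian (250).
The fourth shortest is Cretaceous at 79 Myr.

Cretaceous, 79 million years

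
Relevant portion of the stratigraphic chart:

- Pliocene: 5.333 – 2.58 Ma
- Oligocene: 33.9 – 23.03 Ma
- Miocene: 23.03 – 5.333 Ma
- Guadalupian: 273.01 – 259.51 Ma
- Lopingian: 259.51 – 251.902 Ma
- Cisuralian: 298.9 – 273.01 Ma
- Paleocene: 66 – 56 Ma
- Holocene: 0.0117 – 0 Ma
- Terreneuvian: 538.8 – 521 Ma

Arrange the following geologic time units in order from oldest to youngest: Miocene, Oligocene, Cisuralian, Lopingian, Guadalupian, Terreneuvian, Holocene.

Terreneuvian → Cisuralian → Guadalupian → Lopingian → Oligocene → Miocene → Holocene

The oldest of these is Terreneuvian (starts 538.8 Ma) and the youngest is Holocene (ends 0 Ma).
In between, by decreasing start age: Cisuralian (298.9), Guadalupian (273.01), Lopingian (259.51), Oligocene (33.9), Miocene (23.03).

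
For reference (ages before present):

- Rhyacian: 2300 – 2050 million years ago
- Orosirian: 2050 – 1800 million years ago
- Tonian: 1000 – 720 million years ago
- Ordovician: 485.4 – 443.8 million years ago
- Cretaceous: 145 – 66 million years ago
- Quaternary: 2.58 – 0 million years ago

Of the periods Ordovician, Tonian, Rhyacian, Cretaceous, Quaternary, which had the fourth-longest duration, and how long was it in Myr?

Durations: Ordovician 41.6; Tonian 280; Rhyacian 250; Cretaceous 79; Quaternary 2.58 Myr.
Sorted longest-first: Tonian (280), Rhyacian (250), Cretaceous (79), Ordovician (41.6), Quaternary (2.58).
The fourth longest is Ordovician at 41.6 Myr.

Ordovician, 41.6 million years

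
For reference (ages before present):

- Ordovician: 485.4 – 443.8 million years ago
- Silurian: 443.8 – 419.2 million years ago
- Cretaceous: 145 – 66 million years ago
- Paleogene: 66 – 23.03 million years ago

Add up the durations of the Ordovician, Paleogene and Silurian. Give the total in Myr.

109.17 million years

Duration is start − end for each: (485.4 − 443.8) + (66 − 23.03) + (443.8 − 419.2).
That is 41.6 + 42.97 + 24.6, which totals 109.17 million years.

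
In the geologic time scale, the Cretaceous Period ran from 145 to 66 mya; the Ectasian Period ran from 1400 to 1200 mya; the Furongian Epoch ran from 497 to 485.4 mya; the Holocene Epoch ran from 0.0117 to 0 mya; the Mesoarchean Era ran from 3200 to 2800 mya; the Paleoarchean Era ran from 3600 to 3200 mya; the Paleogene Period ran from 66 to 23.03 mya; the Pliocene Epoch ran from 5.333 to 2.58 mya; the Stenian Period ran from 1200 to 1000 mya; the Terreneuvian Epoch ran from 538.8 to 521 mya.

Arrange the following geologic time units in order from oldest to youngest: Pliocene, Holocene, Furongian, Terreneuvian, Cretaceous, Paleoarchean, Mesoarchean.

Paleoarchean, then Mesoarchean, then Terreneuvian, then Furongian, then Cretaceous, then Pliocene, then Holocene

Sorting by start age (descending Ma, since larger Ma = older): Paleoarchean began 3600, Mesoarchean began 3200, Terreneuvian began 538.8, Furongian began 497, Cretaceous began 145, Pliocene began 5.333, Holocene began 0.0117.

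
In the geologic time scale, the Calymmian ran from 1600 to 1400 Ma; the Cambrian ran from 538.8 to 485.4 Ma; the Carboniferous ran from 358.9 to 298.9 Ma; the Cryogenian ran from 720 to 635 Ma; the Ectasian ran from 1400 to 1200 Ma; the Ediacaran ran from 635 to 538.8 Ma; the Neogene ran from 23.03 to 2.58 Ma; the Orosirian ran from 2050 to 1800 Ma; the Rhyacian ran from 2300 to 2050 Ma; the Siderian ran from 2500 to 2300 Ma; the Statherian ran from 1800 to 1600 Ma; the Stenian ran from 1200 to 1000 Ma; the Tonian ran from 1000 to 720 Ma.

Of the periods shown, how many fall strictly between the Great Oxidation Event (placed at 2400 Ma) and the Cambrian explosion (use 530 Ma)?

The older date is 2400 Ma and the younger is 530 Ma.
Periods with start < 2400 and end > 530 Ma: Rhyacian (2300–2050), Orosirian (2050–1800), Statherian (1800–1600), Calymmian (1600–1400), Ectasian (1400–1200), Stenian (1200–1000), Tonian (1000–720), Cryogenian (720–635), Ediacaran (635–538.8).
That is 9 complete periods.

9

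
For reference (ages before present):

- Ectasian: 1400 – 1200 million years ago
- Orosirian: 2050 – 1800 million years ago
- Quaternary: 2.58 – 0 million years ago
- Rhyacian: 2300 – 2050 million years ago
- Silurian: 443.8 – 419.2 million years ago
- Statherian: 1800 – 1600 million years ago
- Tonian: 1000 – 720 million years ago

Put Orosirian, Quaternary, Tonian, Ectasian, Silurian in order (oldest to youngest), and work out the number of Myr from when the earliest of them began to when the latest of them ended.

From the excerpt: Orosirian 2050–1800; Quaternary 2.58–0; Tonian 1000–720; Ectasian 1400–1200; Silurian 443.8–419.2 (Ma).
Larger Ma is earlier, so the oldest is Orosirian and the youngest is Quaternary; oldest to youngest: Orosirian, Ectasian, Tonian, Silurian, Quaternary.
Oldest start 2050 minus youngest end 0 gives 2050 Myr overall.

Orosirian, Ectasian, Tonian, Silurian, Quaternary; total span 2050 Myr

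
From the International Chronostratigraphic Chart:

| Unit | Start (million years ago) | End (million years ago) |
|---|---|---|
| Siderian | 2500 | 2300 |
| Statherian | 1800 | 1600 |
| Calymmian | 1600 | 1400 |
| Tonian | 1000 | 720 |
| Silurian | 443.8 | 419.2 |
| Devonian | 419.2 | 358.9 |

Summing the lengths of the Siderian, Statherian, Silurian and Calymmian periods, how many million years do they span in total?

624.6 million years

Duration is start − end for each: (2500 − 2300) + (1800 − 1600) + (443.8 − 419.2) + (1600 − 1400).
That is 200 + 200 + 24.6 + 200, which totals 624.6 million years.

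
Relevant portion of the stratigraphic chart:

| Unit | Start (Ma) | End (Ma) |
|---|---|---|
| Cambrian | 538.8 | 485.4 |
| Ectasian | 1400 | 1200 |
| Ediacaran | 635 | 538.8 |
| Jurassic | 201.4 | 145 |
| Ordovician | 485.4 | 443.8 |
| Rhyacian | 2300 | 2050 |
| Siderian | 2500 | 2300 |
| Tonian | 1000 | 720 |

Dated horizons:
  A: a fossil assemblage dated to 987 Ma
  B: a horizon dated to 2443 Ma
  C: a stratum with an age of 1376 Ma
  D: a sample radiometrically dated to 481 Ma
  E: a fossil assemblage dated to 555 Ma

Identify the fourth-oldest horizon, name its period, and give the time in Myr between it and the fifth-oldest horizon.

E, in the Ediacaran; 74 million years to D

Larger Ma means older, so oldest first: B 2443 > C 1376 > A 987 > E 555 > D 481.
Counting 4 along gives E (555 Ma); the excerpt puts that inside the Ediacaran, 635–538.8 Ma.
Next in line is D (481 Ma), and 555 − 481 = 74 Myr.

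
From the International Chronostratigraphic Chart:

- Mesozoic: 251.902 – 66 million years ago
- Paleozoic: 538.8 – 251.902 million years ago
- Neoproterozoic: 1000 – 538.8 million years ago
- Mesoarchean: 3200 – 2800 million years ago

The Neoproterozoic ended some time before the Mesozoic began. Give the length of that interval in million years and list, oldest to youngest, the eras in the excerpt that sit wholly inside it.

End of Neoproterozoic = 538.8 Ma; start of Mesozoic = 251.902 Ma.
Gap = 538.8 − 251.902 = 286.898 Myr.
Eras wholly inside 538.8–251.902 Ma: Paleozoic (538.8–251.902).

286.898 million years; Paleozoic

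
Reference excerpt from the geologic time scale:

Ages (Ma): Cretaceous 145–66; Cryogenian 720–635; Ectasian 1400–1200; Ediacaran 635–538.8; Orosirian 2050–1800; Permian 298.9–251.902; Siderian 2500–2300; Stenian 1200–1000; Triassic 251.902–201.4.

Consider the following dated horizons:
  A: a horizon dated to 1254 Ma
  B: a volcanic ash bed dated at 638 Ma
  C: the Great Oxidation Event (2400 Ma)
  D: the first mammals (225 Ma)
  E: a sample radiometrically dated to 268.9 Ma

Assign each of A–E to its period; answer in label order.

A — Ectasian; B — Cryogenian; C — Siderian; D — Triassic; E — Permian

A: 1254 Ma lies in 1400–1200 Ma, so Ectasian.
B: 638 Ma lies in 720–635 Ma, so Cryogenian.
C: 2400 Ma lies in 2500–2300 Ma, so Siderian.
D: 225 Ma lies in 251.902–201.4 Ma, so Triassic.
E: 268.9 Ma lies in 298.9–251.902 Ma, so Permian.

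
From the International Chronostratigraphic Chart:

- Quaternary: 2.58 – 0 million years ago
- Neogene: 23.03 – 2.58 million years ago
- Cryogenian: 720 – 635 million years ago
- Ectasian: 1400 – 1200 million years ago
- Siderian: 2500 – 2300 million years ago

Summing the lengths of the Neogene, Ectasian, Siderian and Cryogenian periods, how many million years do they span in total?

Each duration: Neogene = 20.45; Ectasian = 200; Siderian = 200; Cryogenian = 85.
Sum: 20.45 + 200 + 200 + 85 = 505.45 Myr.

505.45 million years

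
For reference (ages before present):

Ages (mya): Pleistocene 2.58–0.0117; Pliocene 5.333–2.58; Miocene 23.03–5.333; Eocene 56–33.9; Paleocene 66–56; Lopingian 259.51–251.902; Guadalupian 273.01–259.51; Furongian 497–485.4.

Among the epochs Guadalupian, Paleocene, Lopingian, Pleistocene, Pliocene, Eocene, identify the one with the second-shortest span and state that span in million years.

Start − end for each: Guadalupian 273.01 − 259.51 = 13.5; Paleocene 66 − 56 = 10; Lopingian 259.51 − 251.902 = 7.608; Pleistocene 2.58 − 0.0117 = 2.5683; Pliocene 5.333 − 2.58 = 2.753; Eocene 56 − 33.9 = 22.1.
Ranking these from shortest: Pleistocene < Pliocene < Lopingian < Paleocene < Guadalupian < Eocene.
Position 2 in that ranking is Pliocene, which lasted 2.753 Myr.

Pliocene, 2.753 million years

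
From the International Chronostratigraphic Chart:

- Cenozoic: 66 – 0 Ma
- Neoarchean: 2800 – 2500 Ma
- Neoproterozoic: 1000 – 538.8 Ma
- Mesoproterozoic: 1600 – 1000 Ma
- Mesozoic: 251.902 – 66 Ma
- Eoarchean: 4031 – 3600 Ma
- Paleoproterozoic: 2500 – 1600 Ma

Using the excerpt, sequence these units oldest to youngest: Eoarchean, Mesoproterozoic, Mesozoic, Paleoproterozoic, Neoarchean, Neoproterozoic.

Eoarchean, Neoarchean, Paleoproterozoic, Mesoproterozoic, Neoproterozoic, Mesozoic

The oldest of these is Eoarchean (starts 4031 Ma) and the youngest is Mesozoic (ends 66 Ma).
In between, by decreasing start age: Neoarchean (2800), Paleoproterozoic (2500), Mesoproterozoic (1600), Neoproterozoic (1000).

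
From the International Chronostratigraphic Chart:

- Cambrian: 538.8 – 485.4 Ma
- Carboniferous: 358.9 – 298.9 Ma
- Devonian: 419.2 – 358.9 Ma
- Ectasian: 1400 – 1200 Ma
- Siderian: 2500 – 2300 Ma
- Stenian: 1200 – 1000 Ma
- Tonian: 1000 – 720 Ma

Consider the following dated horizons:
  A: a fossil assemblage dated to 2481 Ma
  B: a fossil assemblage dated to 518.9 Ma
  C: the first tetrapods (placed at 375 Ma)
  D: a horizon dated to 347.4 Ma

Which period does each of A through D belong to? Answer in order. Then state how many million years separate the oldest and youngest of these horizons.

A — Siderian; B — Cambrian; C — Devonian; D — Carboniferous; span 2133.6 million years

Match each age against the start–end ranges in the excerpt: A = 2481 Ma → Siderian (2500–2300); B = 518.9 Ma → Cambrian (538.8–485.4); C = 375 Ma → Devonian (419.2–358.9); D = 347.4 Ma → Carboniferous (358.9–298.9).
The largest age is 2481 Ma and the smallest is 347.4 Ma; their difference is 2133.6 Myr.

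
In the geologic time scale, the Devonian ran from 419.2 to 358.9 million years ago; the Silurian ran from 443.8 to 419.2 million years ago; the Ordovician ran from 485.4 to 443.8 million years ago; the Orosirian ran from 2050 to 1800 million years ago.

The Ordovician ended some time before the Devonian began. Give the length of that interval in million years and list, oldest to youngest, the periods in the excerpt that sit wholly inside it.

End of Ordovician = 443.8 Ma; start of Devonian = 419.2 Ma.
Gap = 443.8 − 419.2 = 24.6 Myr.
Periods wholly inside 443.8–419.2 Ma: Silurian (443.8–419.2).

24.6 million years; Silurian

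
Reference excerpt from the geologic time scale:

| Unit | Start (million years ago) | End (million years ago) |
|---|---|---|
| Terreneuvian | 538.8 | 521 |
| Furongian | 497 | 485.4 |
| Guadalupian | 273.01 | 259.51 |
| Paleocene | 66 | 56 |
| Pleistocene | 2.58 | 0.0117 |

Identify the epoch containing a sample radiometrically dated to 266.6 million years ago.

266.6 Ma lies between 273.01 and 259.51 Ma, so it falls in the Guadalupian.

Guadalupian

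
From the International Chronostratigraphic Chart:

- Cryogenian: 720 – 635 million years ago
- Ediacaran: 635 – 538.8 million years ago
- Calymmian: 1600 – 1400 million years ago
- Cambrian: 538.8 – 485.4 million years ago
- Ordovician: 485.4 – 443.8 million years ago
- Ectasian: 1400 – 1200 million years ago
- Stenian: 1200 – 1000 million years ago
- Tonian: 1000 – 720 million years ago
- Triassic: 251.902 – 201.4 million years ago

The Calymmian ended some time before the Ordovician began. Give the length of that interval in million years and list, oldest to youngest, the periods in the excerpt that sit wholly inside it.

914.6 million years; Ectasian, Stenian, Tonian, Cryogenian, Ediacaran, Cambrian

End of Calymmian = 1400 Ma; start of Ordovician = 485.4 Ma.
Gap = 1400 − 485.4 = 914.6 Myr.
Periods wholly inside 1400–485.4 Ma: Ectasian (1400–1200), Stenian (1200–1000), Tonian (1000–720), Cryogenian (720–635), Ediacaran (635–538.8), Cambrian (538.8–485.4).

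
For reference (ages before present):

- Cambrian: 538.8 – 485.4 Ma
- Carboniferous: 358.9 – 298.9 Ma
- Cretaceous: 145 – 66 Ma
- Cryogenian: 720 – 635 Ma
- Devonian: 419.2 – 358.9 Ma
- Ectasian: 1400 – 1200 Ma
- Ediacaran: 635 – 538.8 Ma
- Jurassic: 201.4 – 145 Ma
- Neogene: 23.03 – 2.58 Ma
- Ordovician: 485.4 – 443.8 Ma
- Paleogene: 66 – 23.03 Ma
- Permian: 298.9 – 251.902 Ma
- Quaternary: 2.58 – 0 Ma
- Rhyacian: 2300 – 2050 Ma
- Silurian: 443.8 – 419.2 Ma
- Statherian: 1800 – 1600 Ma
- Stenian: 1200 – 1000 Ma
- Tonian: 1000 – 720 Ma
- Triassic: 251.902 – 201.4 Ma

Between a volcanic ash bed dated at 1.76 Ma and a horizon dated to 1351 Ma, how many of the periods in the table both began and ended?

The older date is 1351 Ma and the younger is 1.76 Ma.
Periods with start < 1351 and end > 1.76 Ma: Stenian (1200–1000), Tonian (1000–720), Cryogenian (720–635), Ediacaran (635–538.8), Cambrian (538.8–485.4), Ordovician (485.4–443.8), Silurian (443.8–419.2), Devonian (419.2–358.9), Carboniferous (358.9–298.9), Permian (298.9–251.902), Triassic (251.902–201.4), Jurassic (201.4–145), Cretaceous (145–66), Paleogene (66–23.03), Neogene (23.03–2.58).
That is 15 complete periods.

15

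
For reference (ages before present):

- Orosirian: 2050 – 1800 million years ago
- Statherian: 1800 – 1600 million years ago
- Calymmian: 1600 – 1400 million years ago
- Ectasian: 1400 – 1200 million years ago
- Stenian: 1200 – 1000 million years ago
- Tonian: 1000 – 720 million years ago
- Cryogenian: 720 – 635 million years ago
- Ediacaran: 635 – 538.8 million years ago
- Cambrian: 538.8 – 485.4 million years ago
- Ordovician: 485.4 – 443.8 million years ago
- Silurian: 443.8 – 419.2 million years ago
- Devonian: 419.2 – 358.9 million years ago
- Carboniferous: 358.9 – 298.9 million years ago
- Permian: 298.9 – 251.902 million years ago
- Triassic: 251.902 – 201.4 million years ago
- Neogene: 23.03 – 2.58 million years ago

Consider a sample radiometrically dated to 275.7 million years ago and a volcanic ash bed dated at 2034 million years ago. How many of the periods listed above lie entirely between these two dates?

The older date is 2034 Ma and the younger is 275.7 Ma.
Periods with start < 2034 and end > 275.7 Ma: Statherian (1800–1600), Calymmian (1600–1400), Ectasian (1400–1200), Stenian (1200–1000), Tonian (1000–720), Cryogenian (720–635), Ediacaran (635–538.8), Cambrian (538.8–485.4), Ordovician (485.4–443.8), Silurian (443.8–419.2), Devonian (419.2–358.9), Carboniferous (358.9–298.9).
That is 12 complete periods.

12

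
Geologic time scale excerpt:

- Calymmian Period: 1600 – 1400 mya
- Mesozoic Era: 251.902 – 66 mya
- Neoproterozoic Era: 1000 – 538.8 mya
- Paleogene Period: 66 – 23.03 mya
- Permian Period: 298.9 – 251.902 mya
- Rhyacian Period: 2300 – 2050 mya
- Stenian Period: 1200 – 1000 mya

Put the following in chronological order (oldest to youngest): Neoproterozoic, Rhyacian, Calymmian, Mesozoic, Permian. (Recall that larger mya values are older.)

Rhyacian → Calymmian → Neoproterozoic → Permian → Mesozoic

The oldest of these is Rhyacian (starts 2300 Ma) and the youngest is Mesozoic (ends 66 Ma).
In between, by decreasing start age: Calymmian (1600), Neoproterozoic (1000), Permian (298.9).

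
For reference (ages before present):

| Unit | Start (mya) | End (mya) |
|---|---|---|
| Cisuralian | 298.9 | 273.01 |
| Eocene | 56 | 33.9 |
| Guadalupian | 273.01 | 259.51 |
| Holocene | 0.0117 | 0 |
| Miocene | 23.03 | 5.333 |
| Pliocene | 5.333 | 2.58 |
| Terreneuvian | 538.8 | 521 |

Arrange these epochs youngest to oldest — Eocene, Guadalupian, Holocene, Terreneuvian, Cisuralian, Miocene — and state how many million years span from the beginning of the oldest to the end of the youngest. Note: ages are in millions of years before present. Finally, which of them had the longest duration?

Holocene, Miocene, Eocene, Guadalupian, Cisuralian, Terreneuvian; total span 538.8 Myr; longest is Cisuralian

Start ages (Ma): Terreneuvian 538.8, Cisuralian 298.9, Guadalupian 273.01, Eocene 56, Miocene 23.03, Holocene 0.0117.
Ordered youngest to oldest: Holocene, Miocene, Eocene, Guadalupian, Cisuralian, Terreneuvian.
Span = 538.8 − 0 = 538.8 Myr.
Durations: Terreneuvian 17.8, Guadalupian 13.5, Miocene 17.697, Holocene 0.0117, Eocene 22.1, Cisuralian 25.89 → longest is Cisuralian (25.89 Myr).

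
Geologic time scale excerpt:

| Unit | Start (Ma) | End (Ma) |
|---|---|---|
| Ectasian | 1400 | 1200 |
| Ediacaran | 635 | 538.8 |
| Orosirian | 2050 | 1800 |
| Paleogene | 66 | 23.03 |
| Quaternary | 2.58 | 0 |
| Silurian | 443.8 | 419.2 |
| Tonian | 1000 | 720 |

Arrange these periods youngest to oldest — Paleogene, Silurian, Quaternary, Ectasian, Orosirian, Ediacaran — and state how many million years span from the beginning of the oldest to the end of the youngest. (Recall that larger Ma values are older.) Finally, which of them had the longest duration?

From the excerpt: Paleogene 66–23.03; Silurian 443.8–419.2; Quaternary 2.58–0; Ectasian 1400–1200; Orosirian 2050–1800; Ediacaran 635–538.8 (Ma).
Larger Ma is earlier, so the oldest is Orosirian and the youngest is Quaternary; youngest to oldest: Quaternary, Paleogene, Silurian, Ediacaran, Ectasian, Orosirian.
Oldest start 2050 minus youngest end 0 gives 2050 Myr overall.
Individual lengths (start − end): Ectasian 200; Silurian 24.6; Quaternary 2.58; Ediacaran 96.2; Orosirian 250; Paleogene 42.97. The largest is Orosirian at 250 Myr.

Quaternary, Paleogene, Silurian, Ediacaran, Ectasian, Orosirian; total span 2050 Myr; longest is Orosirian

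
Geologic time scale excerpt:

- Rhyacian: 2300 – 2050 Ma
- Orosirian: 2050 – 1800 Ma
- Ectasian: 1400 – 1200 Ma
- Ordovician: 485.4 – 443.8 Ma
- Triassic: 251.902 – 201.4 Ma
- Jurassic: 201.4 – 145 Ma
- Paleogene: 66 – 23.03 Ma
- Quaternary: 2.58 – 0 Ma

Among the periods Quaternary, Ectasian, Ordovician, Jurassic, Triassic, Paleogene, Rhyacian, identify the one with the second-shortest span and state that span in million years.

Ordovician, 41.6 million years

Start − end for each: Quaternary 2.58 − 0 = 2.58; Ectasian 1400 − 1200 = 200; Ordovician 485.4 − 443.8 = 41.6; Jurassic 201.4 − 145 = 56.4; Triassic 251.902 − 201.4 = 50.502; Paleogene 66 − 23.03 = 42.97; Rhyacian 2300 − 2050 = 250.
Ranking these from shortest: Quaternary < Ordovician < Paleogene < Triassic < Jurassic < Ectasian < Rhyacian.
Position 2 in that ranking is Ordovician, which lasted 41.6 Myr.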